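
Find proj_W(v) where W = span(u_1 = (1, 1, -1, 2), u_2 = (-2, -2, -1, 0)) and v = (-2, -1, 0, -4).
proj_W(v) = (-11/6, -11/6, 4/3, -3)

Set up U = [u_1 | ... | u_2] ∈ R^(4×2). The projector onto W = col(U) is P = U (U^T U)^(-1) U^T.
Compute U^T U =
  [7, -3]
  [-3, 9],
and U^T v = (-11, 6).
Solve U^T U · c = U^T v for the coefficients: c = (-3/2, 1/6). The projection is proj_W(v) = U c.
Check: (v - proj_W(v)) · u_1 = 0  (should be 0).
Check: (v - proj_W(v)) · u_2 = 0  (should be 0).
Result: proj_W(v) = (-11/6, -11/6, 4/3, -3).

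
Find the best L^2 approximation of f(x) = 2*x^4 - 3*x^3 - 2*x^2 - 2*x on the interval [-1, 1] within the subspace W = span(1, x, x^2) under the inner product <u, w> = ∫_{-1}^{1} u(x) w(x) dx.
g(x) = -2*x^2/7 - 19*x/5 - 6/35

The best approximation g ∈ W is the orthogonal projection of f onto W. Writing g = a_0 + a_1 x + a_2 x^2, the coefficients solve the normal equations G · a = b where
  G_{ij} = <φ_i, φ_j> and b_i = <f, φ_i>, with φ_0 = 1, φ_1 = x, φ_2 = x^2.
G =
  [2, 0, 2/3]
  [0, 2/3, 0]
  [2/3, 0, 2/5],
b = (-8/15, -38/15, -8/35).
Solving gives a_0 = -6/35, a_1 = -19/5, a_2 = -2/7, so
  g(x) = -2*x^2/7 - 19*x/5 - 6/35.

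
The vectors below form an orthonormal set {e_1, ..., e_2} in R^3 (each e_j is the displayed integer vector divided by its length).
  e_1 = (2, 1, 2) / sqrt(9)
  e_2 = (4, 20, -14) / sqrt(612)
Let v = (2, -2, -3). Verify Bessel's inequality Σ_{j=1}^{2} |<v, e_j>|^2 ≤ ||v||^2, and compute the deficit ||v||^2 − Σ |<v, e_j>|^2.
Σ |<v, e_j>|^2 = 33/17; ||v||^2 = 17; deficit = 256/17

Write each e_j = u_j / sqrt(<u_j, u_j>) where u_j is the displayed integer vector. Then <v, e_j> = <v, u_j> / sqrt(<u_j, u_j>), so |<v, e_j>|^2 = <v, u_j>^2 / <u_j, u_j>.
Coefficients: <v, e_1> = -4/sqrt(9), <v, e_2> = 10/sqrt(612).
Square and sum: Σ |<v, e_j>|^2 = 33/17.
Compute ||v||^2 = v·v = 17.
Deficit = 17 − 33/17 = 256/17 ≥ 0, confirming Bessel's inequality. (The deficit equals ||v − Σ <v,e_j> e_j||^2, the squared distance from v to span{e_j}.)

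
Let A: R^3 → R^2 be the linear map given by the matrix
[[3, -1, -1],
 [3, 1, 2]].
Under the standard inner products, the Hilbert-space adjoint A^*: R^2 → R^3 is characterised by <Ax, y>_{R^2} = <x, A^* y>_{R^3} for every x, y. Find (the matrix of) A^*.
A^* = A^T =
[[3, 3],
 [-1, 1],
 [-1, 2]]

For real matrices with standard dot products, the defining identity <Ax, y> = <x, A^* y> gives (Ax)^T y = x^T (A^*) y, i.e. x^T A^T y = x^T (A^*) y. Since this holds for all x, y, we must have A^* = A^T. Therefore
A^* =
[[3, 3],
 [-1, 1],
 [-1, 2]].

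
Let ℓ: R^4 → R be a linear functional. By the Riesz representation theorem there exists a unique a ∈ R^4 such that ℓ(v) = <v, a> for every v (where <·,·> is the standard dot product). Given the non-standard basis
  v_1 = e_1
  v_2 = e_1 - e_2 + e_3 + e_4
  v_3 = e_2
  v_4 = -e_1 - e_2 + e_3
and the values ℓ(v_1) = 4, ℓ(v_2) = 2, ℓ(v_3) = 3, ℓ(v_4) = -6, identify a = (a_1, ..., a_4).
a = (4, 3, 1, 0)

Write a = (a_1, ..., a_4) in the standard basis. For each basis vector v_i, ℓ(v_i) = <v_i, a> is a linear equation in the a_j's. Collect the n equations into a matrix system V a = ℓ, where row i of V is v_i (expressed in the standard basis). Since V is invertible (lower-triangular with 1s on the diagonal, up to permutation), solve by back-substitution:
  V =
[[1, 0, 0, 0],
 [1, -1, 1, 1],
 [0, 1, 0, 0],
 [-1, -1, 1, 0]]
  V a = (4, 2, 3, -6)
Solving gives a = (4, 3, 1, 0).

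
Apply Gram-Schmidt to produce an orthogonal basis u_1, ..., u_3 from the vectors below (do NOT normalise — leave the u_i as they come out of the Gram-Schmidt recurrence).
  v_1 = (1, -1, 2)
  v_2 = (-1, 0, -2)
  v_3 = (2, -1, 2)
Orthogonal basis:
  u_1 = (1, -1, 2)
  u_2 = (-1/6, -5/6, -1/3)
  u_3 = (4/5, 0, -2/5)

Apply the Gram-Schmidt recurrence
  u_1 = v_1
  u_i = v_i − Σ_{j<i} ((v_i · u_j) / (u_j · u_j)) · u_j.

Step by step this gives:
  u_1 = (1, -1, 2)
  u_2 = (-1/6, -5/6, -1/3)
  u_3 = (4/5, 0, -2/5)

Orthogonality check:
  u_2 · u_1 = 0 (should be 0)
  u_3 · u_1 = 0 (should be 0)
  u_3 · u_2 = 0 (should be 0)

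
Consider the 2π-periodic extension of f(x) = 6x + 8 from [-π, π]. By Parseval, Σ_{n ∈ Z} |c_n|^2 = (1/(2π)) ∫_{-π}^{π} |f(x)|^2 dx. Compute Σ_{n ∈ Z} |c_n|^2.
Σ |c_n|^2 = 12π^2 + 64

Expand and integrate term by term over [-π, π]:
  ∫ (6x)^2 dx = 36·(2π^3/3); ∫ 2·6·(8)·x dx = 0 (odd integrand); ∫ 8^2 dx = 64·2π.
So (1/(2π)) ∫_{-π}^{π} (6x + 8)^2 dx = 36π^2/3 + 64 = 12π^2 + 64.
Parseval ⇒ Σ |c_n|^2 = 12π^2 + 64.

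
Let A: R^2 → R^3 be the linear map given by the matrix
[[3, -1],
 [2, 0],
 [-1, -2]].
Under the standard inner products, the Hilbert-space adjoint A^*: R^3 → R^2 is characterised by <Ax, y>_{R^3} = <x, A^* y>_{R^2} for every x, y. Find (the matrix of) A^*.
A^* = A^T =
[[3, 2, -1],
 [-1, 0, -2]]

For real matrices with standard dot products, the defining identity <Ax, y> = <x, A^* y> gives (Ax)^T y = x^T (A^*) y, i.e. x^T A^T y = x^T (A^*) y. Since this holds for all x, y, we must have A^* = A^T. Therefore
A^* =
[[3, 2, -1],
 [-1, 0, -2]].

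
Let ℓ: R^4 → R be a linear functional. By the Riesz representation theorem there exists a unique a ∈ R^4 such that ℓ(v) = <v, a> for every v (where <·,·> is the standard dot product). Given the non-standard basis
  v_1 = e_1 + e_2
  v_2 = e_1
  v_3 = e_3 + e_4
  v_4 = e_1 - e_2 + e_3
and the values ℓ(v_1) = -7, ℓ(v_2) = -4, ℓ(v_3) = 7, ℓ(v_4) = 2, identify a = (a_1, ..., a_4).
a = (-4, -3, 3, 4)

Write a = (a_1, ..., a_4) in the standard basis. For each basis vector v_i, ℓ(v_i) = <v_i, a> is a linear equation in the a_j's. Collect the n equations into a matrix system V a = ℓ, where row i of V is v_i (expressed in the standard basis). Since V is invertible (lower-triangular with 1s on the diagonal, up to permutation), solve by back-substitution:
  V =
[[1, 1, 0, 0],
 [1, 0, 0, 0],
 [0, 0, 1, 1],
 [1, -1, 1, 0]]
  V a = (-7, -4, 7, 2)
Solving gives a = (-4, -3, 3, 4).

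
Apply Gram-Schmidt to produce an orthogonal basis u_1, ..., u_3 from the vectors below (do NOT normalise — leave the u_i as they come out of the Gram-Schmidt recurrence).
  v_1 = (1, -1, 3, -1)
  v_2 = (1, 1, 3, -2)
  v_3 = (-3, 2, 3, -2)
Orthogonal basis:
  u_1 = (1, -1, 3, -1)
  u_2 = (1/12, 23/12, 1/4, -13/12)
  u_3 = (-213/59, -2/59, 69/59, -4/59)

Apply the Gram-Schmidt recurrence
  u_1 = v_1
  u_i = v_i − Σ_{j<i} ((v_i · u_j) / (u_j · u_j)) · u_j.

Step by step this gives:
  u_1 = (1, -1, 3, -1)
  u_2 = (1/12, 23/12, 1/4, -13/12)
  u_3 = (-213/59, -2/59, 69/59, -4/59)

Orthogonality check:
  u_2 · u_1 = 0 (should be 0)
  u_3 · u_1 = 0 (should be 0)
  u_3 · u_2 = 0 (should be 0)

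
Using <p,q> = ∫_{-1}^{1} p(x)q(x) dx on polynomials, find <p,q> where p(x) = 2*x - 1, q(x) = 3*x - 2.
<p,q> = 8

Expand the product: p(x)·q(x) = 6*x^2 - 7*x + 2.
∫_{-1}^{1} of each monomial x^k gives [2/(k+1) if k even, 0 if k odd]. Integrating term-by-term (or equivalently evaluating the antiderivative F(x) = 2*x^3 - 7*x^2/2 + 2*x at the endpoints):
  F(1) − F(−1) = 1/2 − (-15/2) = 8.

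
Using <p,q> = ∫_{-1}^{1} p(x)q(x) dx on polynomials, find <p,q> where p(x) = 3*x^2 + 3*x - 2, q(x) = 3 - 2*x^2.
<p,q> = -86/15

Expand the product: p(x)·q(x) = -6*x^4 - 6*x^3 + 13*x^2 + 9*x - 6.
∫_{-1}^{1} of each monomial x^k gives [2/(k+1) if k even, 0 if k odd]. Integrating term-by-term (or equivalently evaluating the antiderivative F(x) = -6*x^5/5 - 3*x^4/2 + 13*x^3/3 + 9*x^2/2 - 6*x at the endpoints):
  F(1) − F(−1) = 2/15 − (88/15) = -86/15.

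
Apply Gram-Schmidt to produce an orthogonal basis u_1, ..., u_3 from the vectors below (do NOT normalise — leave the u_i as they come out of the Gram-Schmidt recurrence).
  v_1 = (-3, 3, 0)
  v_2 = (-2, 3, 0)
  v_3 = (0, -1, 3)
Orthogonal basis:
  u_1 = (-3, 3, 0)
  u_2 = (1/2, 1/2, 0)
  u_3 = (0, 0, 3)

Apply the Gram-Schmidt recurrence
  u_1 = v_1
  u_i = v_i − Σ_{j<i} ((v_i · u_j) / (u_j · u_j)) · u_j.

Step by step this gives:
  u_1 = (-3, 3, 0)
  u_2 = (1/2, 1/2, 0)
  u_3 = (0, 0, 3)

Orthogonality check:
  u_2 · u_1 = 0 (should be 0)
  u_3 · u_1 = 0 (should be 0)
  u_3 · u_2 = 0 (should be 0)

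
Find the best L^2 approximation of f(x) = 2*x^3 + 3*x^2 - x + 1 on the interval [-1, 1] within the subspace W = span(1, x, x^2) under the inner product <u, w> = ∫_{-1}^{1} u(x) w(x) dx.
g(x) = 3*x^2 + x/5 + 1

The best approximation g ∈ W is the orthogonal projection of f onto W. Writing g = a_0 + a_1 x + a_2 x^2, the coefficients solve the normal equations G · a = b where
  G_{ij} = <φ_i, φ_j> and b_i = <f, φ_i>, with φ_0 = 1, φ_1 = x, φ_2 = x^2.
G =
  [2, 0, 2/3]
  [0, 2/3, 0]
  [2/3, 0, 2/5],
b = (4, 2/15, 28/15).
Solving gives a_0 = 1, a_1 = 1/5, a_2 = 3, so
  g(x) = 3*x^2 + x/5 + 1.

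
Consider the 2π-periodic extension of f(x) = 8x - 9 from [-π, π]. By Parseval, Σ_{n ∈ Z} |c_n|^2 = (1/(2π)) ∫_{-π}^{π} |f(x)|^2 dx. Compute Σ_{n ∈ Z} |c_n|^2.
Σ |c_n|^2 = 64π^2/3 + 81

Expand and integrate term by term over [-π, π]:
  ∫ (8x)^2 dx = 64·(2π^3/3); ∫ 2·8·(-9)·x dx = 0 (odd integrand); ∫ (-9)^2 dx = 81·2π.
So (1/(2π)) ∫_{-π}^{π} (8x - 9)^2 dx = 64π^2/3 + 81 = 64π^2/3 + 81.
Parseval ⇒ Σ |c_n|^2 = 64π^2/3 + 81.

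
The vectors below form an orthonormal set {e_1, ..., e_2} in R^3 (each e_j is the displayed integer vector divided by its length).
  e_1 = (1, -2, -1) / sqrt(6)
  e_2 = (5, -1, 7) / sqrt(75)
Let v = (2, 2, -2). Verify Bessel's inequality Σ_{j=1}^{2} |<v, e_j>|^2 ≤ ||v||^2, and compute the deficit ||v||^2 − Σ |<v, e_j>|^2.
Σ |<v, e_j>|^2 = 12/25; ||v||^2 = 12; deficit = 288/25

Write each e_j = u_j / sqrt(<u_j, u_j>) where u_j is the displayed integer vector. Then <v, e_j> = <v, u_j> / sqrt(<u_j, u_j>), so |<v, e_j>|^2 = <v, u_j>^2 / <u_j, u_j>.
Coefficients: <v, e_1> = 0/sqrt(6), <v, e_2> = -6/sqrt(75).
Square and sum: Σ |<v, e_j>|^2 = 12/25.
Compute ||v||^2 = v·v = 12.
Deficit = 12 − 12/25 = 288/25 ≥ 0, confirming Bessel's inequality. (The deficit equals ||v − Σ <v,e_j> e_j||^2, the squared distance from v to span{e_j}.)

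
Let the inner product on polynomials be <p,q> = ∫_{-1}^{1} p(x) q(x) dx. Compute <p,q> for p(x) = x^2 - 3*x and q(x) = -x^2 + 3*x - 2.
<p,q> = -116/15

Expand the product: p(x)·q(x) = -x^4 + 6*x^3 - 11*x^2 + 6*x.
∫_{-1}^{1} of each monomial x^k gives [2/(k+1) if k even, 0 if k odd]. Integrating term-by-term (or equivalently evaluating the antiderivative F(x) = -x^5/5 + 3*x^4/2 - 11*x^3/3 + 3*x^2 at the endpoints):
  F(1) − F(−1) = 19/30 − (251/30) = -116/15.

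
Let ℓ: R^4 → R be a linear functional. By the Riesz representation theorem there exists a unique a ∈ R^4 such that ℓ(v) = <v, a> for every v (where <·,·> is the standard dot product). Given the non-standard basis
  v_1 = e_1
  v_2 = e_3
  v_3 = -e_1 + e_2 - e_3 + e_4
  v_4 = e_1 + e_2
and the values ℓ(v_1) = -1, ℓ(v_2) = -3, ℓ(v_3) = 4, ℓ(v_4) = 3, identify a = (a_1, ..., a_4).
a = (-1, 4, -3, -4)

Write a = (a_1, ..., a_4) in the standard basis. For each basis vector v_i, ℓ(v_i) = <v_i, a> is a linear equation in the a_j's. Collect the n equations into a matrix system V a = ℓ, where row i of V is v_i (expressed in the standard basis). Since V is invertible (lower-triangular with 1s on the diagonal, up to permutation), solve by back-substitution:
  V =
[[1, 0, 0, 0],
 [0, 0, 1, 0],
 [-1, 1, -1, 1],
 [1, 1, 0, 0]]
  V a = (-1, -3, 4, 3)
Solving gives a = (-1, 4, -3, -4).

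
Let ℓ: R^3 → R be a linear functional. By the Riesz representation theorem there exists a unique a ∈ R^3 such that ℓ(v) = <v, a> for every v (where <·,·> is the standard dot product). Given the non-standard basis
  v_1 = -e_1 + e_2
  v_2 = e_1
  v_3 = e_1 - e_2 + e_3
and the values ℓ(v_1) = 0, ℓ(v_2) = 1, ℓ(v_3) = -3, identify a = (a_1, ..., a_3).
a = (1, 1, -3)

Write a = (a_1, ..., a_3) in the standard basis. For each basis vector v_i, ℓ(v_i) = <v_i, a> is a linear equation in the a_j's. Collect the n equations into a matrix system V a = ℓ, where row i of V is v_i (expressed in the standard basis). Since V is invertible (lower-triangular with 1s on the diagonal, up to permutation), solve by back-substitution:
  V =
[[-1, 1, 0],
 [1, 0, 0],
 [1, -1, 1]]
  V a = (0, 1, -3)
Solving gives a = (1, 1, -3).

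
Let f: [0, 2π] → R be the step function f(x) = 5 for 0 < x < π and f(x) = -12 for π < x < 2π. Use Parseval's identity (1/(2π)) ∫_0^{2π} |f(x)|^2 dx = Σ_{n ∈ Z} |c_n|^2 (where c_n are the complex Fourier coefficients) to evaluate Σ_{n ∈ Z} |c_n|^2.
Σ |c_n|^2 = 169/2

Parseval equates the L^2 energy of f (normalised by 1/(2π)) with the ℓ^2 sum of its Fourier coefficients: (1/(2π)) ∫_0^{2π} |f|^2 = Σ |c_n|^2.
Compute the left side: (1/(2π)) [∫_0^π 5^2 dx + ∫_π^{2π} (-12)^2 dx] = (1/(2π)) · (25π + 144π) = (25 + 144)/2 = 169/2.
So Σ_{n ∈ Z} |c_n|^2 = 169/2.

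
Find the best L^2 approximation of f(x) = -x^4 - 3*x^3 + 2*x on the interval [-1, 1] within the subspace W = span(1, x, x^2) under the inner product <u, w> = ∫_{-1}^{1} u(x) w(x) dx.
g(x) = -6*x^2/7 + x/5 + 3/35

The best approximation g ∈ W is the orthogonal projection of f onto W. Writing g = a_0 + a_1 x + a_2 x^2, the coefficients solve the normal equations G · a = b where
  G_{ij} = <φ_i, φ_j> and b_i = <f, φ_i>, with φ_0 = 1, φ_1 = x, φ_2 = x^2.
G =
  [2, 0, 2/3]
  [0, 2/3, 0]
  [2/3, 0, 2/5],
b = (-2/5, 2/15, -2/7).
Solving gives a_0 = 3/35, a_1 = 1/5, a_2 = -6/7, so
  g(x) = -6*x^2/7 + x/5 + 3/35.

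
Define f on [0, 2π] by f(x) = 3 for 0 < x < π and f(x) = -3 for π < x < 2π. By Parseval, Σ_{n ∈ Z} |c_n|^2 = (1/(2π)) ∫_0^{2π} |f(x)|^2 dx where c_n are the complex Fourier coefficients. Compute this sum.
Σ |c_n|^2 = 9

Parseval equates the L^2 energy of f (normalised by 1/(2π)) with the ℓ^2 sum of its Fourier coefficients: (1/(2π)) ∫_0^{2π} |f|^2 = Σ |c_n|^2.
Compute the left side: (1/(2π)) [∫_0^π 3^2 dx + ∫_π^{2π} (-3)^2 dx] = (1/(2π)) · (9π + 9π) = (9 + 9)/2 = 9.
So Σ_{n ∈ Z} |c_n|^2 = 9.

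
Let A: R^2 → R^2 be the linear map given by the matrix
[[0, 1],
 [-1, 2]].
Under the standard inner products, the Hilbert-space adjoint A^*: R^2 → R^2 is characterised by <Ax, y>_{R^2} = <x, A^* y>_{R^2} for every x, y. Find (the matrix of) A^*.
A^* = A^T =
[[0, -1],
 [1, 2]]

For real matrices with standard dot products, the defining identity <Ax, y> = <x, A^* y> gives (Ax)^T y = x^T (A^*) y, i.e. x^T A^T y = x^T (A^*) y. Since this holds for all x, y, we must have A^* = A^T. Therefore
A^* =
[[0, -1],
 [1, 2]].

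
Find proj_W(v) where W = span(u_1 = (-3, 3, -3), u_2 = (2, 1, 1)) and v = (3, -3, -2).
proj_W(v) = (6/7, -27/14, 17/14)

Set up U = [u_1 | ... | u_2] ∈ R^(3×2). The projector onto W = col(U) is P = U (U^T U)^(-1) U^T.
Compute U^T U =
  [27, -6]
  [-6, 6],
and U^T v = (-12, 1).
Solve U^T U · c = U^T v for the coefficients: c = (-11/21, -5/14). The projection is proj_W(v) = U c.
Check: (v - proj_W(v)) · u_1 = 0  (should be 0).
Check: (v - proj_W(v)) · u_2 = 0  (should be 0).
Result: proj_W(v) = (6/7, -27/14, 17/14).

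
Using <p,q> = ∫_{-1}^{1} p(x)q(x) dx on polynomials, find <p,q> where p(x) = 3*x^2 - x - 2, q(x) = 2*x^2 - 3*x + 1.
<p,q> = -4/15

Expand the product: p(x)·q(x) = 6*x^4 - 11*x^3 + 2*x^2 + 5*x - 2.
∫_{-1}^{1} of each monomial x^k gives [2/(k+1) if k even, 0 if k odd]. Integrating term-by-term (or equivalently evaluating the antiderivative F(x) = 6*x^5/5 - 11*x^4/4 + 2*x^3/3 + 5*x^2/2 - 2*x at the endpoints):
  F(1) − F(−1) = -23/60 − (-7/60) = -4/15.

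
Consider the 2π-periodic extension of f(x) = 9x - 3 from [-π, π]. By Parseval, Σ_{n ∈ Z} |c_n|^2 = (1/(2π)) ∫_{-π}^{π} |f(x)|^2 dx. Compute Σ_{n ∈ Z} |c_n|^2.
Σ |c_n|^2 = 27π^2 + 9

Expand and integrate term by term over [-π, π]:
  ∫ (9x)^2 dx = 81·(2π^3/3); ∫ 2·9·(-3)·x dx = 0 (odd integrand); ∫ (-3)^2 dx = 9·2π.
So (1/(2π)) ∫_{-π}^{π} (9x - 3)^2 dx = 81π^2/3 + 9 = 27π^2 + 9.
Parseval ⇒ Σ |c_n|^2 = 27π^2 + 9.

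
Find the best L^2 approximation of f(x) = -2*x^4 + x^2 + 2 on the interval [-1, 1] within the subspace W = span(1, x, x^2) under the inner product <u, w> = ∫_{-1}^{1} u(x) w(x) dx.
g(x) = 76/35 - 5*x^2/7

The best approximation g ∈ W is the orthogonal projection of f onto W. Writing g = a_0 + a_1 x + a_2 x^2, the coefficients solve the normal equations G · a = b where
  G_{ij} = <φ_i, φ_j> and b_i = <f, φ_i>, with φ_0 = 1, φ_1 = x, φ_2 = x^2.
G =
  [2, 0, 2/3]
  [0, 2/3, 0]
  [2/3, 0, 2/5],
b = (58/15, 0, 122/105).
Solving gives a_0 = 76/35, a_1 = 0, a_2 = -5/7, so
  g(x) = 76/35 - 5*x^2/7.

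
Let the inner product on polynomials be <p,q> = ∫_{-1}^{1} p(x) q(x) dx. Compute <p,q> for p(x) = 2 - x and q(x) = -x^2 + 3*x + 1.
<p,q> = 2/3

Expand the product: p(x)·q(x) = x^3 - 5*x^2 + 5*x + 2.
∫_{-1}^{1} of each monomial x^k gives [2/(k+1) if k even, 0 if k odd]. Integrating term-by-term (or equivalently evaluating the antiderivative F(x) = x^4/4 - 5*x^3/3 + 5*x^2/2 + 2*x at the endpoints):
  F(1) − F(−1) = 37/12 − (29/12) = 2/3.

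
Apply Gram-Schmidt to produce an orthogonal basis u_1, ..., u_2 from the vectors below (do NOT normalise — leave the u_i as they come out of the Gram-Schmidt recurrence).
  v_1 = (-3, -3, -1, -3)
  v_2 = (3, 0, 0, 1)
Orthogonal basis:
  u_1 = (-3, -3, -1, -3)
  u_2 = (12/7, -9/7, -3/7, -2/7)

Apply the Gram-Schmidt recurrence
  u_1 = v_1
  u_i = v_i − Σ_{j<i} ((v_i · u_j) / (u_j · u_j)) · u_j.

Step by step this gives:
  u_1 = (-3, -3, -1, -3)
  u_2 = (12/7, -9/7, -3/7, -2/7)

Orthogonality check:
  u_2 · u_1 = 0 (should be 0)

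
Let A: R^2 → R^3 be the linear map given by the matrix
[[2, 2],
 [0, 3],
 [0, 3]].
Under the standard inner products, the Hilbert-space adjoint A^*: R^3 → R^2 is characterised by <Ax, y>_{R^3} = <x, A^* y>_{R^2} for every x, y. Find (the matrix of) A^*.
A^* = A^T =
[[2, 0, 0],
 [2, 3, 3]]

For real matrices with standard dot products, the defining identity <Ax, y> = <x, A^* y> gives (Ax)^T y = x^T (A^*) y, i.e. x^T A^T y = x^T (A^*) y. Since this holds for all x, y, we must have A^* = A^T. Therefore
A^* =
[[2, 0, 0],
 [2, 3, 3]].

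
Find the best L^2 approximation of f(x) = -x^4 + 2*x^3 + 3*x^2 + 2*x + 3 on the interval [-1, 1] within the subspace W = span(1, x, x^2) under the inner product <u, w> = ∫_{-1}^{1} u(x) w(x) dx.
g(x) = 15*x^2/7 + 16*x/5 + 108/35

The best approximation g ∈ W is the orthogonal projection of f onto W. Writing g = a_0 + a_1 x + a_2 x^2, the coefficients solve the normal equations G · a = b where
  G_{ij} = <φ_i, φ_j> and b_i = <f, φ_i>, with φ_0 = 1, φ_1 = x, φ_2 = x^2.
G =
  [2, 0, 2/3]
  [0, 2/3, 0]
  [2/3, 0, 2/5],
b = (38/5, 32/15, 102/35).
Solving gives a_0 = 108/35, a_1 = 16/5, a_2 = 15/7, so
  g(x) = 15*x^2/7 + 16*x/5 + 108/35.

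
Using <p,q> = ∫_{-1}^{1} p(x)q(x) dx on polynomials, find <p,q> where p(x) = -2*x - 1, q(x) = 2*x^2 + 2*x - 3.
<p,q> = 2

Expand the product: p(x)·q(x) = -4*x^3 - 6*x^2 + 4*x + 3.
∫_{-1}^{1} of each monomial x^k gives [2/(k+1) if k even, 0 if k odd]. Integrating term-by-term (or equivalently evaluating the antiderivative F(x) = -x^4 - 2*x^3 + 2*x^2 + 3*x at the endpoints):
  F(1) − F(−1) = 2 − (0) = 2.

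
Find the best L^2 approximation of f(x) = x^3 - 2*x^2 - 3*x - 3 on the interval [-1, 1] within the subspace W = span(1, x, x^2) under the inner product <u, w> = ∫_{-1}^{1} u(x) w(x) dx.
g(x) = -2*x^2 - 12*x/5 - 3

The best approximation g ∈ W is the orthogonal projection of f onto W. Writing g = a_0 + a_1 x + a_2 x^2, the coefficients solve the normal equations G · a = b where
  G_{ij} = <φ_i, φ_j> and b_i = <f, φ_i>, with φ_0 = 1, φ_1 = x, φ_2 = x^2.
G =
  [2, 0, 2/3]
  [0, 2/3, 0]
  [2/3, 0, 2/5],
b = (-22/3, -8/5, -14/5).
Solving gives a_0 = -3, a_1 = -12/5, a_2 = -2, so
  g(x) = -2*x^2 - 12*x/5 - 3.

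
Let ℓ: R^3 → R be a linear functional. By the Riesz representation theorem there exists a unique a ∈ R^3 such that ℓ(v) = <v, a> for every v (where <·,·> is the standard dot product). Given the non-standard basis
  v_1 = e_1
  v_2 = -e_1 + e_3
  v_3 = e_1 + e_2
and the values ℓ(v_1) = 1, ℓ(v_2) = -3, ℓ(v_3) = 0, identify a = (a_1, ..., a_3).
a = (1, -1, -2)

Write a = (a_1, ..., a_3) in the standard basis. For each basis vector v_i, ℓ(v_i) = <v_i, a> is a linear equation in the a_j's. Collect the n equations into a matrix system V a = ℓ, where row i of V is v_i (expressed in the standard basis). Since V is invertible (lower-triangular with 1s on the diagonal, up to permutation), solve by back-substitution:
  V =
[[1, 0, 0],
 [-1, 0, 1],
 [1, 1, 0]]
  V a = (1, -3, 0)
Solving gives a = (1, -1, -2).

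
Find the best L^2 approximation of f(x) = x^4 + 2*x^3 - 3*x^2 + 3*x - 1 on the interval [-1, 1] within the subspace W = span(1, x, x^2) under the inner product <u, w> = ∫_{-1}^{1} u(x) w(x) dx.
g(x) = -15*x^2/7 + 21*x/5 - 38/35

The best approximation g ∈ W is the orthogonal projection of f onto W. Writing g = a_0 + a_1 x + a_2 x^2, the coefficients solve the normal equations G · a = b where
  G_{ij} = <φ_i, φ_j> and b_i = <f, φ_i>, with φ_0 = 1, φ_1 = x, φ_2 = x^2.
G =
  [2, 0, 2/3]
  [0, 2/3, 0]
  [2/3, 0, 2/5],
b = (-18/5, 14/5, -166/105).
Solving gives a_0 = -38/35, a_1 = 21/5, a_2 = -15/7, so
  g(x) = -15*x^2/7 + 21*x/5 - 38/35.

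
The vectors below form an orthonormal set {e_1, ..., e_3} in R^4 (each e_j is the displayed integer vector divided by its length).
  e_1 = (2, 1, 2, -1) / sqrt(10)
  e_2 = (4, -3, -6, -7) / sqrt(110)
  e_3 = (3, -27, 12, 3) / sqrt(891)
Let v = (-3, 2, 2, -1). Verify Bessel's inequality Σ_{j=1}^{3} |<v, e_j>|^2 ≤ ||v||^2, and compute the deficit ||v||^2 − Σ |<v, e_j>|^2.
Σ |<v, e_j>|^2 = 62/9; ||v||^2 = 18; deficit = 100/9

Write each e_j = u_j / sqrt(<u_j, u_j>) where u_j is the displayed integer vector. Then <v, e_j> = <v, u_j> / sqrt(<u_j, u_j>), so |<v, e_j>|^2 = <v, u_j>^2 / <u_j, u_j>.
Coefficients: <v, e_1> = 1/sqrt(10), <v, e_2> = -23/sqrt(110), <v, e_3> = -42/sqrt(891).
Square and sum: Σ |<v, e_j>|^2 = 62/9.
Compute ||v||^2 = v·v = 18.
Deficit = 18 − 62/9 = 100/9 ≥ 0, confirming Bessel's inequality. (The deficit equals ||v − Σ <v,e_j> e_j||^2, the squared distance from v to span{e_j}.)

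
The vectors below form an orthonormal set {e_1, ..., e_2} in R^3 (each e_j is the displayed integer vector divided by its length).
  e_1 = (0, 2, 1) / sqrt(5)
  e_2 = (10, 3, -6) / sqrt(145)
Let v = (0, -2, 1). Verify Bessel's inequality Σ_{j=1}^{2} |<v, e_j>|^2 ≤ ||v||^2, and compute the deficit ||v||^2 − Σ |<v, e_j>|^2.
Σ |<v, e_j>|^2 = 81/29; ||v||^2 = 5; deficit = 64/29

Write each e_j = u_j / sqrt(<u_j, u_j>) where u_j is the displayed integer vector. Then <v, e_j> = <v, u_j> / sqrt(<u_j, u_j>), so |<v, e_j>|^2 = <v, u_j>^2 / <u_j, u_j>.
Coefficients: <v, e_1> = -3/sqrt(5), <v, e_2> = -12/sqrt(145).
Square and sum: Σ |<v, e_j>|^2 = 81/29.
Compute ||v||^2 = v·v = 5.
Deficit = 5 − 81/29 = 64/29 ≥ 0, confirming Bessel's inequality. (The deficit equals ||v − Σ <v,e_j> e_j||^2, the squared distance from v to span{e_j}.)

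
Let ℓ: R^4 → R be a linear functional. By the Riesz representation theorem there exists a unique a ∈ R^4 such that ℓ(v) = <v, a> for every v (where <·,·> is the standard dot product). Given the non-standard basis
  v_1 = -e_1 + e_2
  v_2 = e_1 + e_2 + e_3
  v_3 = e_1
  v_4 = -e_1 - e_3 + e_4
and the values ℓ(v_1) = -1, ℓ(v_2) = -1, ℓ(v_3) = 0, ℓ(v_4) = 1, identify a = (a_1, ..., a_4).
a = (0, -1, 0, 1)

Write a = (a_1, ..., a_4) in the standard basis. For each basis vector v_i, ℓ(v_i) = <v_i, a> is a linear equation in the a_j's. Collect the n equations into a matrix system V a = ℓ, where row i of V is v_i (expressed in the standard basis). Since V is invertible (lower-triangular with 1s on the diagonal, up to permutation), solve by back-substitution:
  V =
[[-1, 1, 0, 0],
 [1, 1, 1, 0],
 [1, 0, 0, 0],
 [-1, 0, -1, 1]]
  V a = (-1, -1, 0, 1)
Solving gives a = (0, -1, 0, 1).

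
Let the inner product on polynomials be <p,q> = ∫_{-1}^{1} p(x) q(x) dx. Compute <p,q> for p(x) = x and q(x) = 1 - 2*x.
<p,q> = -4/3

Expand the product: p(x)·q(x) = -2*x^2 + x.
∫_{-1}^{1} of each monomial x^k gives [2/(k+1) if k even, 0 if k odd]. Integrating term-by-term (or equivalently evaluating the antiderivative F(x) = -2*x^3/3 + x^2/2 at the endpoints):
  F(1) − F(−1) = -1/6 − (7/6) = -4/3.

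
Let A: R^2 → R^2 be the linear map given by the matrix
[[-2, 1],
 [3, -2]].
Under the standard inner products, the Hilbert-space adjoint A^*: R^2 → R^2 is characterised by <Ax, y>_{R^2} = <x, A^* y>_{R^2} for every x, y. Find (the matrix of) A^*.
A^* = A^T =
[[-2, 3],
 [1, -2]]

For real matrices with standard dot products, the defining identity <Ax, y> = <x, A^* y> gives (Ax)^T y = x^T (A^*) y, i.e. x^T A^T y = x^T (A^*) y. Since this holds for all x, y, we must have A^* = A^T. Therefore
A^* =
[[-2, 3],
 [1, -2]].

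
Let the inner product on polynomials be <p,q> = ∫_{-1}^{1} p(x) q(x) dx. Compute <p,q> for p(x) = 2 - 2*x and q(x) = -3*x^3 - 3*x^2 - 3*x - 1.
<p,q> = -8/5

Expand the product: p(x)·q(x) = 6*x^4 - 4*x - 2.
∫_{-1}^{1} of each monomial x^k gives [2/(k+1) if k even, 0 if k odd]. Integrating term-by-term (or equivalently evaluating the antiderivative F(x) = 6*x^5/5 - 2*x^2 - 2*x at the endpoints):
  F(1) − F(−1) = -14/5 − (-6/5) = -8/5.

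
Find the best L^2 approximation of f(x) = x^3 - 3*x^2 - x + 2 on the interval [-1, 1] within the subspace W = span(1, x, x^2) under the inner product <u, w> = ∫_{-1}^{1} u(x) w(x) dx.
g(x) = -3*x^2 - 2*x/5 + 2

The best approximation g ∈ W is the orthogonal projection of f onto W. Writing g = a_0 + a_1 x + a_2 x^2, the coefficients solve the normal equations G · a = b where
  G_{ij} = <φ_i, φ_j> and b_i = <f, φ_i>, with φ_0 = 1, φ_1 = x, φ_2 = x^2.
G =
  [2, 0, 2/3]
  [0, 2/3, 0]
  [2/3, 0, 2/5],
b = (2, -4/15, 2/15).
Solving gives a_0 = 2, a_1 = -2/5, a_2 = -3, so
  g(x) = -3*x^2 - 2*x/5 + 2.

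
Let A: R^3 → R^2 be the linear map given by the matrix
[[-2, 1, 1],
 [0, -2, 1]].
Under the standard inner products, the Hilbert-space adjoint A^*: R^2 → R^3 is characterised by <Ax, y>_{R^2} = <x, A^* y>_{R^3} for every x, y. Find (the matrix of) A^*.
A^* = A^T =
[[-2, 0],
 [1, -2],
 [1, 1]]

For real matrices with standard dot products, the defining identity <Ax, y> = <x, A^* y> gives (Ax)^T y = x^T (A^*) y, i.e. x^T A^T y = x^T (A^*) y. Since this holds for all x, y, we must have A^* = A^T. Therefore
A^* =
[[-2, 0],
 [1, -2],
 [1, 1]].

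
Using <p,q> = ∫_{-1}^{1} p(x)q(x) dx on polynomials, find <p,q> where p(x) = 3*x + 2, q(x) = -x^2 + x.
<p,q> = 2/3

Expand the product: p(x)·q(x) = -3*x^3 + x^2 + 2*x.
∫_{-1}^{1} of each monomial x^k gives [2/(k+1) if k even, 0 if k odd]. Integrating term-by-term (or equivalently evaluating the antiderivative F(x) = -3*x^4/4 + x^3/3 + x^2 at the endpoints):
  F(1) − F(−1) = 7/12 − (-1/12) = 2/3.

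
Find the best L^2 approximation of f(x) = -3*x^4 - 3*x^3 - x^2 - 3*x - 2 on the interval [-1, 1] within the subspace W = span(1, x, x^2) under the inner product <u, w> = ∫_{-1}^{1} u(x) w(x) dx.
g(x) = -25*x^2/7 - 24*x/5 - 61/35

The best approximation g ∈ W is the orthogonal projection of f onto W. Writing g = a_0 + a_1 x + a_2 x^2, the coefficients solve the normal equations G · a = b where
  G_{ij} = <φ_i, φ_j> and b_i = <f, φ_i>, with φ_0 = 1, φ_1 = x, φ_2 = x^2.
G =
  [2, 0, 2/3]
  [0, 2/3, 0]
  [2/3, 0, 2/5],
b = (-88/15, -16/5, -272/105).
Solving gives a_0 = -61/35, a_1 = -24/5, a_2 = -25/7, so
  g(x) = -25*x^2/7 - 24*x/5 - 61/35.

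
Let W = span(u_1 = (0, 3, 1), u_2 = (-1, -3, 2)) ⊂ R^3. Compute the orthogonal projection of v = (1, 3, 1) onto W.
proj_W(v) = (10/91, 282/91, 64/91)

Set up U = [u_1 | ... | u_2] ∈ R^(3×2). The projector onto W = col(U) is P = U (U^T U)^(-1) U^T.
Compute U^T U =
  [10, -7]
  [-7, 14],
and U^T v = (10, -8).
Solve U^T U · c = U^T v for the coefficients: c = (12/13, -10/91). The projection is proj_W(v) = U c.
Check: (v - proj_W(v)) · u_1 = 0  (should be 0).
Check: (v - proj_W(v)) · u_2 = 0  (should be 0).
Result: proj_W(v) = (10/91, 282/91, 64/91).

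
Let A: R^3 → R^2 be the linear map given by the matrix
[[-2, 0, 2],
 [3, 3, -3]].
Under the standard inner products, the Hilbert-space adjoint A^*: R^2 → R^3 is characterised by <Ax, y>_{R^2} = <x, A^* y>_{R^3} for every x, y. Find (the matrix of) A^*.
A^* = A^T =
[[-2, 3],
 [0, 3],
 [2, -3]]

For real matrices with standard dot products, the defining identity <Ax, y> = <x, A^* y> gives (Ax)^T y = x^T (A^*) y, i.e. x^T A^T y = x^T (A^*) y. Since this holds for all x, y, we must have A^* = A^T. Therefore
A^* =
[[-2, 3],
 [0, 3],
 [2, -3]].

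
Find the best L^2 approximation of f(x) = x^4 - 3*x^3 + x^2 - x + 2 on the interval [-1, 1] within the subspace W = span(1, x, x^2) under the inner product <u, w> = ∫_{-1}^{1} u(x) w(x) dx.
g(x) = 13*x^2/7 - 14*x/5 + 67/35

The best approximation g ∈ W is the orthogonal projection of f onto W. Writing g = a_0 + a_1 x + a_2 x^2, the coefficients solve the normal equations G · a = b where
  G_{ij} = <φ_i, φ_j> and b_i = <f, φ_i>, with φ_0 = 1, φ_1 = x, φ_2 = x^2.
G =
  [2, 0, 2/3]
  [0, 2/3, 0]
  [2/3, 0, 2/5],
b = (76/15, -28/15, 212/105).
Solving gives a_0 = 67/35, a_1 = -14/5, a_2 = 13/7, so
  g(x) = 13*x^2/7 - 14*x/5 + 67/35.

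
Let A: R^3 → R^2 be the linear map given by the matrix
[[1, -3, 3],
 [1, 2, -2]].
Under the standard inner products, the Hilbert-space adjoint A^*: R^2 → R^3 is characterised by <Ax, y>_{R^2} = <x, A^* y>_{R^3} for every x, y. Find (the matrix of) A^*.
A^* = A^T =
[[1, 1],
 [-3, 2],
 [3, -2]]

For real matrices with standard dot products, the defining identity <Ax, y> = <x, A^* y> gives (Ax)^T y = x^T (A^*) y, i.e. x^T A^T y = x^T (A^*) y. Since this holds for all x, y, we must have A^* = A^T. Therefore
A^* =
[[1, 1],
 [-3, 2],
 [3, -2]].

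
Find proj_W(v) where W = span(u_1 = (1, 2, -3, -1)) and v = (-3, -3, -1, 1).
proj_W(v) = (-7/15, -14/15, 7/5, 7/15)

Set up U = [u_1 | ... | u_1] ∈ R^(4×1). The projector onto W = col(U) is P = U (U^T U)^(-1) U^T.
Compute U^T U =
  [15],
and U^T v = (-7).
Solve U^T U · c = U^T v for the coefficients: c = (-7/15). The projection is proj_W(v) = U c.
Check: (v - proj_W(v)) · u_1 = 0  (should be 0).
Result: proj_W(v) = (-7/15, -14/15, 7/5, 7/15).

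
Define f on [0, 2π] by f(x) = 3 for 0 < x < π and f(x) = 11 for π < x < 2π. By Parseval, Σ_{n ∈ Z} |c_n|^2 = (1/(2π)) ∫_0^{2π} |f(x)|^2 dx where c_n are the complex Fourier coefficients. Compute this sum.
Σ |c_n|^2 = 65

Parseval equates the L^2 energy of f (normalised by 1/(2π)) with the ℓ^2 sum of its Fourier coefficients: (1/(2π)) ∫_0^{2π} |f|^2 = Σ |c_n|^2.
Compute the left side: (1/(2π)) [∫_0^π 3^2 dx + ∫_π^{2π} 11^2 dx] = (1/(2π)) · (9π + 121π) = (9 + 121)/2 = 65.
So Σ_{n ∈ Z} |c_n|^2 = 65.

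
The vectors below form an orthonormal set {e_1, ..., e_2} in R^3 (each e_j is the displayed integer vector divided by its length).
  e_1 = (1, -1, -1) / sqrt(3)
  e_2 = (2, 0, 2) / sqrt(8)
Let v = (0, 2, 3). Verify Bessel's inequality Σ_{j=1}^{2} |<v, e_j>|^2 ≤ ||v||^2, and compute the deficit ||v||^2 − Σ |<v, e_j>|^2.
Σ |<v, e_j>|^2 = 77/6; ||v||^2 = 13; deficit = 1/6

Write each e_j = u_j / sqrt(<u_j, u_j>) where u_j is the displayed integer vector. Then <v, e_j> = <v, u_j> / sqrt(<u_j, u_j>), so |<v, e_j>|^2 = <v, u_j>^2 / <u_j, u_j>.
Coefficients: <v, e_1> = -5/sqrt(3), <v, e_2> = 6/sqrt(8).
Square and sum: Σ |<v, e_j>|^2 = 77/6.
Compute ||v||^2 = v·v = 13.
Deficit = 13 − 77/6 = 1/6 ≥ 0, confirming Bessel's inequality. (The deficit equals ||v − Σ <v,e_j> e_j||^2, the squared distance from v to span{e_j}.)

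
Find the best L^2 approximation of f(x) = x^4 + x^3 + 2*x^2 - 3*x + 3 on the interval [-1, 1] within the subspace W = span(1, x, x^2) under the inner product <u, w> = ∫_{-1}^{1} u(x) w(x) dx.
g(x) = 20*x^2/7 - 12*x/5 + 102/35

The best approximation g ∈ W is the orthogonal projection of f onto W. Writing g = a_0 + a_1 x + a_2 x^2, the coefficients solve the normal equations G · a = b where
  G_{ij} = <φ_i, φ_j> and b_i = <f, φ_i>, with φ_0 = 1, φ_1 = x, φ_2 = x^2.
G =
  [2, 0, 2/3]
  [0, 2/3, 0]
  [2/3, 0, 2/5],
b = (116/15, -8/5, 108/35).
Solving gives a_0 = 102/35, a_1 = -12/5, a_2 = 20/7, so
  g(x) = 20*x^2/7 - 12*x/5 + 102/35.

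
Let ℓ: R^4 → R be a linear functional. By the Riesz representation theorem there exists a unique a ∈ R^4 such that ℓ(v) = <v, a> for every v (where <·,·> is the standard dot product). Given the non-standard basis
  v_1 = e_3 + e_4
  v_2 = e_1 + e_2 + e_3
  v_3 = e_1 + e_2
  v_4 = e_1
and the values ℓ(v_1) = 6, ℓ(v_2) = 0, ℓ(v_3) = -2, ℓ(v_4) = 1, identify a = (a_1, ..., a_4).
a = (1, -3, 2, 4)

Write a = (a_1, ..., a_4) in the standard basis. For each basis vector v_i, ℓ(v_i) = <v_i, a> is a linear equation in the a_j's. Collect the n equations into a matrix system V a = ℓ, where row i of V is v_i (expressed in the standard basis). Since V is invertible (lower-triangular with 1s on the diagonal, up to permutation), solve by back-substitution:
  V =
[[0, 0, 1, 1],
 [1, 1, 1, 0],
 [1, 1, 0, 0],
 [1, 0, 0, 0]]
  V a = (6, 0, -2, 1)
Solving gives a = (1, -3, 2, 4).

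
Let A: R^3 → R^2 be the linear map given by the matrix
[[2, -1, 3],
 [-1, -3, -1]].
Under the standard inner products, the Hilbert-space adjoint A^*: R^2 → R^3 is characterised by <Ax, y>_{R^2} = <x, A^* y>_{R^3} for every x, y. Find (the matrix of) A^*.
A^* = A^T =
[[2, -1],
 [-1, -3],
 [3, -1]]

For real matrices with standard dot products, the defining identity <Ax, y> = <x, A^* y> gives (Ax)^T y = x^T (A^*) y, i.e. x^T A^T y = x^T (A^*) y. Since this holds for all x, y, we must have A^* = A^T. Therefore
A^* =
[[2, -1],
 [-1, -3],
 [3, -1]].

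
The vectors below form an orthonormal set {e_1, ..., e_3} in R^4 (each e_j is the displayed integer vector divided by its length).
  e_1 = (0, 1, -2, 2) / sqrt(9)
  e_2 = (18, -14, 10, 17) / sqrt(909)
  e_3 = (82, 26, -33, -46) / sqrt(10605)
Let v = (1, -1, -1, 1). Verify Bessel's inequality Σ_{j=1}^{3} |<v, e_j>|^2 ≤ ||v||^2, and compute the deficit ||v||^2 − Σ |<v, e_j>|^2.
Σ |<v, e_j>|^2 = 299/105; ||v||^2 = 4; deficit = 121/105

Write each e_j = u_j / sqrt(<u_j, u_j>) where u_j is the displayed integer vector. Then <v, e_j> = <v, u_j> / sqrt(<u_j, u_j>), so |<v, e_j>|^2 = <v, u_j>^2 / <u_j, u_j>.
Coefficients: <v, e_1> = 3/sqrt(9), <v, e_2> = 39/sqrt(909), <v, e_3> = 43/sqrt(10605).
Square and sum: Σ |<v, e_j>|^2 = 299/105.
Compute ||v||^2 = v·v = 4.
Deficit = 4 − 299/105 = 121/105 ≥ 0, confirming Bessel's inequality. (The deficit equals ||v − Σ <v,e_j> e_j||^2, the squared distance from v to span{e_j}.)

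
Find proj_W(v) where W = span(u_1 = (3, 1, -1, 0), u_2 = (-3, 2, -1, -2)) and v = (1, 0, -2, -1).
proj_W(v) = (55/54, 89/81, -137/162, -41/81)

Set up U = [u_1 | ... | u_2] ∈ R^(4×2). The projector onto W = col(U) is P = U (U^T U)^(-1) U^T.
Compute U^T U =
  [11, -6]
  [-6, 18],
and U^T v = (5, 1).
Solve U^T U · c = U^T v for the coefficients: c = (16/27, 41/162). The projection is proj_W(v) = U c.
Check: (v - proj_W(v)) · u_1 = 0  (should be 0).
Check: (v - proj_W(v)) · u_2 = 0  (should be 0).
Result: proj_W(v) = (55/54, 89/81, -137/162, -41/81).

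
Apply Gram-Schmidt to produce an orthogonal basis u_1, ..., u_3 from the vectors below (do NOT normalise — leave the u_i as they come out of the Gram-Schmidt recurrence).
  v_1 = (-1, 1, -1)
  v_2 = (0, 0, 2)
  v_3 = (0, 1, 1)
Orthogonal basis:
  u_1 = (-1, 1, -1)
  u_2 = (-2/3, 2/3, 4/3)
  u_3 = (1/2, 1/2, 0)

Apply the Gram-Schmidt recurrence
  u_1 = v_1
  u_i = v_i − Σ_{j<i} ((v_i · u_j) / (u_j · u_j)) · u_j.

Step by step this gives:
  u_1 = (-1, 1, -1)
  u_2 = (-2/3, 2/3, 4/3)
  u_3 = (1/2, 1/2, 0)

Orthogonality check:
  u_2 · u_1 = 0 (should be 0)
  u_3 · u_1 = 0 (should be 0)
  u_3 · u_2 = 0 (should be 0)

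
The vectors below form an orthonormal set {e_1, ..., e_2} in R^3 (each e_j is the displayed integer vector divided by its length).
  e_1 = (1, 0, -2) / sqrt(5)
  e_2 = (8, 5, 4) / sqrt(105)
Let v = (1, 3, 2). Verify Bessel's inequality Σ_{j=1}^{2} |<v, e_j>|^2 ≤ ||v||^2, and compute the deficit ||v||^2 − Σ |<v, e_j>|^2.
Σ |<v, e_j>|^2 = 230/21; ||v||^2 = 14; deficit = 64/21

Write each e_j = u_j / sqrt(<u_j, u_j>) where u_j is the displayed integer vector. Then <v, e_j> = <v, u_j> / sqrt(<u_j, u_j>), so |<v, e_j>|^2 = <v, u_j>^2 / <u_j, u_j>.
Coefficients: <v, e_1> = -3/sqrt(5), <v, e_2> = 31/sqrt(105).
Square and sum: Σ |<v, e_j>|^2 = 230/21.
Compute ||v||^2 = v·v = 14.
Deficit = 14 − 230/21 = 64/21 ≥ 0, confirming Bessel's inequality. (The deficit equals ||v − Σ <v,e_j> e_j||^2, the squared distance from v to span{e_j}.)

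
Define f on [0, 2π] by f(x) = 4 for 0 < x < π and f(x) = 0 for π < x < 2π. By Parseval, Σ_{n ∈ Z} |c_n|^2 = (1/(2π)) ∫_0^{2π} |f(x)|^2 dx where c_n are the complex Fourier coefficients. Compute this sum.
Σ |c_n|^2 = 8

Parseval equates the L^2 energy of f (normalised by 1/(2π)) with the ℓ^2 sum of its Fourier coefficients: (1/(2π)) ∫_0^{2π} |f|^2 = Σ |c_n|^2.
Compute the left side: (1/(2π)) [∫_0^π 4^2 dx + ∫_π^{2π} 0^2 dx] = (1/(2π)) · (16π + 0π) = (16 + 0)/2 = 8.
So Σ_{n ∈ Z} |c_n|^2 = 8.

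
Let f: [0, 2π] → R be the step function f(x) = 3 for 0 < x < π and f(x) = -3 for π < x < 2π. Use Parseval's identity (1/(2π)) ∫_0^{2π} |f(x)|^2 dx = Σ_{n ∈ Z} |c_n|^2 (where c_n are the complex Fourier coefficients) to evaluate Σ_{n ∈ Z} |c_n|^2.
Σ |c_n|^2 = 9

Parseval equates the L^2 energy of f (normalised by 1/(2π)) with the ℓ^2 sum of its Fourier coefficients: (1/(2π)) ∫_0^{2π} |f|^2 = Σ |c_n|^2.
Compute the left side: (1/(2π)) [∫_0^π 3^2 dx + ∫_π^{2π} (-3)^2 dx] = (1/(2π)) · (9π + 9π) = (9 + 9)/2 = 9.
So Σ_{n ∈ Z} |c_n|^2 = 9.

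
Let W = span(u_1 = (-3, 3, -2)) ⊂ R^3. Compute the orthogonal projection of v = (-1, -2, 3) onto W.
proj_W(v) = (27/22, -27/22, 9/11)

Set up U = [u_1 | ... | u_1] ∈ R^(3×1). The projector onto W = col(U) is P = U (U^T U)^(-1) U^T.
Compute U^T U =
  [22],
and U^T v = (-9).
Solve U^T U · c = U^T v for the coefficients: c = (-9/22). The projection is proj_W(v) = U c.
Check: (v - proj_W(v)) · u_1 = 0  (should be 0).
Result: proj_W(v) = (27/22, -27/22, 9/11).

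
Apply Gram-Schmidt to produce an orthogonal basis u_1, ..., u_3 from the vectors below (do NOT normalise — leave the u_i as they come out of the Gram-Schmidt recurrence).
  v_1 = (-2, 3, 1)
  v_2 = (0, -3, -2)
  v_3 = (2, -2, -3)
Orthogonal basis:
  u_1 = (-2, 3, 1)
  u_2 = (-11/7, -9/14, -17/14)
  u_3 = (48/61, 64/61, -96/61)

Apply the Gram-Schmidt recurrence
  u_1 = v_1
  u_i = v_i − Σ_{j<i} ((v_i · u_j) / (u_j · u_j)) · u_j.

Step by step this gives:
  u_1 = (-2, 3, 1)
  u_2 = (-11/7, -9/14, -17/14)
  u_3 = (48/61, 64/61, -96/61)

Orthogonality check:
  u_2 · u_1 = 0 (should be 0)
  u_3 · u_1 = 0 (should be 0)
  u_3 · u_2 = 0 (should be 0)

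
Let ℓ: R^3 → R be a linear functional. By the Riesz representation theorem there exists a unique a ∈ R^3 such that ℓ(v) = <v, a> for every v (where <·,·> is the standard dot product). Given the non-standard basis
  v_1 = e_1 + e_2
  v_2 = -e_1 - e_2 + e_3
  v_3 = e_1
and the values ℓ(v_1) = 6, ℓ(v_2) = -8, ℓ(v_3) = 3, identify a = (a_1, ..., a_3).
a = (3, 3, -2)

Write a = (a_1, ..., a_3) in the standard basis. For each basis vector v_i, ℓ(v_i) = <v_i, a> is a linear equation in the a_j's. Collect the n equations into a matrix system V a = ℓ, where row i of V is v_i (expressed in the standard basis). Since V is invertible (lower-triangular with 1s on the diagonal, up to permutation), solve by back-substitution:
  V =
[[1, 1, 0],
 [-1, -1, 1],
 [1, 0, 0]]
  V a = (6, -8, 3)
Solving gives a = (3, 3, -2).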